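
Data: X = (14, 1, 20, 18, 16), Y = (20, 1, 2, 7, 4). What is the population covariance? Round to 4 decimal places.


Cov = (1/n)*sum((xi-xbar)(yi-ybar))
n = 5, xbar = 69/5 = 13.8, ybar = 34/5 = 6.8
sum((xi-xbar)(yi-ybar)) = 41.8
Cov = 41.8 / 5 = 8.36

8.3600


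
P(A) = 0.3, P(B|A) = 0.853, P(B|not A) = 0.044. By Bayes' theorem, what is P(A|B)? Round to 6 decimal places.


P(A|B) = P(B|A)*P(A) / P(B), P(B) = P(B|A)*P(A) + P(B|not A)*P(not A)
P(B|A)*P(A) = 0.853 * 0.3 = 0.2559
P(B|not A)*P(not A) = 0.044 * 0.7 = 0.0308
P(B) = 0.2559 + 0.0308 = 0.2867
P(A|B) = 0.2559 / 0.2867 = 2559/2867 ≈ 0.89257063

0.892571


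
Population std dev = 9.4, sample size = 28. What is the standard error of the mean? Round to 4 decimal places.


SE = sigma / sqrt(n)
sqrt(28) ≈ 5.291503
SE = 9.4 / 5.291503 ≈ 1.776433

1.7764


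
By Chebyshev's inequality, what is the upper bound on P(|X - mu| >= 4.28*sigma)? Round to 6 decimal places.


P <= 1/k^2
k^2 = 4.28^2 = 18.3184
1/k^2 = 1 / 18.3184 ≈ 0.05458992

0.054590


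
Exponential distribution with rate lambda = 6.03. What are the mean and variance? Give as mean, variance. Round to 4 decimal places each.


mean = 1/lam, var = 1/lam^2
mean = 1 / 6.03 = 100/603 ≈ 0.165837
lam^2 = 6.03^2 = 36.3609
var = 1 / 36.3609 ≈ 0.027502

0.1658, 0.0275


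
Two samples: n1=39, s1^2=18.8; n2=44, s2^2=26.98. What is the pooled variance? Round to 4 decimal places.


sp^2 = ((n1-1)*s1^2 + (n2-1)*s2^2)/(n1+n2-2)
(n1-1)*s1^2 = 38 * 18.8 = 714.4
(n2-1)*s2^2 = 43 * 26.98 = 1160.14
numerator = 714.4 + 1160.14 = 1874.54
n1+n2-2 = 81
sp^2 = 1874.54 / 81 = 93727/4050 ≈ 23.142469

23.1425


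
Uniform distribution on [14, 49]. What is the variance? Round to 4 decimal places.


Var = (b-a)^2 / 12
(b-a)^2 = (49 - 14)^2 = 1225
Var = 1225/12 ≈ 102.083333

102.0833


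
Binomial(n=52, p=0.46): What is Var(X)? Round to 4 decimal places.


Var = n*p*(1-p) = 52 * 0.46 * 0.54 = 12.9168

12.9168


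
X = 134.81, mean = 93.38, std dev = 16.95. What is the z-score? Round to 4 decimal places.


z = (X - mu) / sigma
X - mu = 134.81 - 93.38 = 41.43
z = 41.43 / 16.95 = 1381/565 ≈ 2.444248

2.4442


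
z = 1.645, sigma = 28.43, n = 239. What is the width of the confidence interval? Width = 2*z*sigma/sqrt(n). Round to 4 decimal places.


width = 2*z*sigma/sqrt(n)
2*z*sigma = 2 * 1.645 * 28.43 = 93.5347
sqrt(239) ≈ 15.459625
width = 93.5347 / 15.459625 ≈ 6.050257

6.0503


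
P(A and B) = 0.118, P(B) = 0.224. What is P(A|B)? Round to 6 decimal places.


P(A|B) = P(A and B) / P(B) = 0.118 / 0.224 = 59/112 ≈ 0.52678571

0.526786


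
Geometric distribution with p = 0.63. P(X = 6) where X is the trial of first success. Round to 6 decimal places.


P = (1-p)^(k-1) * p
(1-p)^(k-1) = 0.37^5 ≈ 0.006934396
P = 0.006934396 * 0.63 ≈ 0.004368669

0.004369


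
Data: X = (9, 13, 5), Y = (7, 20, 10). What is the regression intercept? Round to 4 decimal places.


a = ybar - b*xbar, where b = sum((xi-xbar)(yi-ybar)) / sum((xi-xbar)^2)
n = 3, xbar = 27/3 = 9, ybar = 37/3 ≈ 12.333333
Sxy = sum((xi-xbar)(yi-ybar)) = 40
Sxx = sum((xi-xbar)^2) = 32
b = Sxy / Sxx = 1.25
a = 12.333333 - 1.25 * 9 = 13/12 ≈ 1.083333

1.0833


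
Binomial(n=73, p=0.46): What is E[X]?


E[X] = n*p = 73 * 0.46 = 33.58

33.58


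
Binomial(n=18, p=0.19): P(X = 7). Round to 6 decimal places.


P = C(n,k) * p^k * (1-p)^(n-k)
C(18,7) = 31824
p^k = 0.19^7 ≈ 0.000008938717
(1-p)^(n-k) = 0.81^11 ≈ 0.09847709
P = 31824 * 0.000008938717 * 0.09847709 ≈ 0.028013

0.028013


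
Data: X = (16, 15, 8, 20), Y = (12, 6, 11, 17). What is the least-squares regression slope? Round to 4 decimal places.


b = sum((xi-xbar)(yi-ybar)) / sum((xi-xbar)^2)
n = 4, xbar = 59/4 = 14.75, ybar = 46/4 = 11.5
Sxy = sum((xi-xbar)(yi-ybar)) = 31.5
Sxx = sum((xi-xbar)^2) = 74.75
b = Sxy / Sxx = 126/299 ≈ 0.421405

0.4214


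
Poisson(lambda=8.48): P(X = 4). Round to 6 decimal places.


P = e^(-lam) * lam^k / k!
e^(-8.48) ≈ 0.0002075787
lam^k = 8.48^4 ≈ 5171.105628
k! = 4! = 24
P = 0.0002075787 * 5171.105628 / 24 ≈ 0.044725

0.044725


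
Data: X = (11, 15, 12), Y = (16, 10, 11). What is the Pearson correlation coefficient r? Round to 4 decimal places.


r = sum((xi-xbar)(yi-ybar)) / sqrt(sum((xi-xbar)^2) * sum((yi-ybar)^2))
n = 3, xbar = 38/3 ≈ 12.666667, ybar = 37/3 ≈ 12.333333
Sxy = sum((xi-xbar)(yi-ybar)) = -32/3 ≈ -10.666667
Sxx = sum((xi-xbar)^2) = 26/3 ≈ 8.666667
Syy = sum((yi-ybar)^2) = 62/3 ≈ 20.666667
sqrt(Sxx*Syy) ≈ 13.383240
r = Sxy / sqrt(Sxx*Syy) = -10.666667 / 13.383240 ≈ -0.797017

-0.7970


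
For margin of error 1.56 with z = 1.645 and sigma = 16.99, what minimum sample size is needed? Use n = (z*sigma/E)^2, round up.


z*sigma/E = 1.645 * 16.99 / 1.56 ≈ 17.915737
(z*sigma/E)^2 ≈ 320.973639
round up: n = 321

321


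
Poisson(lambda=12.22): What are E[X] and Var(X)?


E[X] = Var(X) = lambda = 12.22

12.22, 12.22


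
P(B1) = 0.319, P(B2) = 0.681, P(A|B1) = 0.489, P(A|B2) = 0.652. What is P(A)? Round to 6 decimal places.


P(A) = P(A|B1)*P(B1) + P(A|B2)*P(B2)
P(A|B1)*P(B1) = 0.489 * 0.319 = 0.155991
P(A|B2)*P(B2) = 0.652 * 0.681 = 0.444012
P(A) = 0.155991 + 0.444012 = 0.600003

0.600003


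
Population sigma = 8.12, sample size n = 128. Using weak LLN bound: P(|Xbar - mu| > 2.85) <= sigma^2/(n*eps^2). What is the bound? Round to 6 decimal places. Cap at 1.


bound = min(1, sigma^2/(n*eps^2))
sigma^2 = 8.12^2 = 65.9344
n*eps^2 = 128 * 2.85^2 = 128 * 8.1225 = 1039.68
sigma^2/(n*eps^2) = 65.9344 / 1039.68 ≈ 0.06341797

0.063418


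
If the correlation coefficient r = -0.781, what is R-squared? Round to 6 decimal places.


R^2 = r^2 = (-0.781)^2 = 0.609961

0.609961


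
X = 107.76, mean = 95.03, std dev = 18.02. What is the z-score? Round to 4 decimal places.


z = (X - mu) / sigma
X - mu = 107.76 - 95.03 = 12.73
z = 12.73 / 18.02 = 1273/1802 ≈ 0.706437

0.7064


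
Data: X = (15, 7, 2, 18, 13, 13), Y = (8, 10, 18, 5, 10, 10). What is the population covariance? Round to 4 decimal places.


Cov = (1/n)*sum((xi-xbar)(yi-ybar))
n = 6, xbar = 68/6 = 34/3 ≈ 11.333333, ybar = 61/6 ≈ 10.166667
sum((xi-xbar)(yi-ybar)) = -346/3 ≈ -115.333333
Cov = -115.333333 / 6 = -173/9 ≈ -19.222222

-19.2222


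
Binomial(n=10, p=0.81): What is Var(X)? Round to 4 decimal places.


Var = n*p*(1-p) = 10 * 0.81 * 0.19 = 1.539

1.5390


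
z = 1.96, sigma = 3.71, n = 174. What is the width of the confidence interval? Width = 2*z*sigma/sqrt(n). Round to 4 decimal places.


width = 2*z*sigma/sqrt(n)
2*z*sigma = 2 * 1.96 * 3.71 = 14.5432
sqrt(174) ≈ 13.190906
width = 14.5432 / 13.190906 ≈ 1.102517

1.1025


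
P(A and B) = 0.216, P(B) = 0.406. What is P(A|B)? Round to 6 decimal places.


P(A|B) = P(A and B) / P(B) = 0.216 / 0.406 = 108/203 ≈ 0.53201970

0.532020


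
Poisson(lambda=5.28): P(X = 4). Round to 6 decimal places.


P = e^(-lam) * lam^k / k!
e^(-5.28) ≈ 0.005092431
lam^k = 5.28^4 ≈ 777.205187
k! = 4! = 24
P = 0.005092431 * 777.205187 / 24 ≈ 0.164911

0.164911


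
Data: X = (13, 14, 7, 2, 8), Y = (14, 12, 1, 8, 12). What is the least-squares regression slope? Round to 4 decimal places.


b = sum((xi-xbar)(yi-ybar)) / sum((xi-xbar)^2)
n = 5, xbar = 44/5 = 8.8, ybar = 47/5 = 9.4
Sxy = sum((xi-xbar)(yi-ybar)) = 55.4
Sxx = sum((xi-xbar)^2) = 94.8
b = Sxy / Sxx = 277/474 ≈ 0.584388

0.5844


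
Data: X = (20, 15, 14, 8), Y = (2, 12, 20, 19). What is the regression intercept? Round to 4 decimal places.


a = ybar - b*xbar, where b = sum((xi-xbar)(yi-ybar)) / sum((xi-xbar)^2)
n = 4, xbar = 57/4 = 14.25, ybar = 53/4 = 13.25
Sxy = sum((xi-xbar)(yi-ybar)) = -103.25
Sxx = sum((xi-xbar)^2) = 72.75
b = Sxy / Sxx = -413/291 ≈ -1.419244
a = 13.25 - (-1.419244) * 14.25 = 3247/97 ≈ 33.474227

33.4742


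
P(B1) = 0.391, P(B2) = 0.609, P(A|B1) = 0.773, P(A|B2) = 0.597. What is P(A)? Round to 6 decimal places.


P(A) = P(A|B1)*P(B1) + P(A|B2)*P(B2)
P(A|B1)*P(B1) = 0.773 * 0.391 = 0.302243
P(A|B2)*P(B2) = 0.597 * 0.609 = 0.363573
P(A) = 0.302243 + 0.363573 = 0.665816

0.665816


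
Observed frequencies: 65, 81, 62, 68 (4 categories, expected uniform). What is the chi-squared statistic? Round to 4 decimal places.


chi2 = sum((O-E)^2/E), E = total/4
total = 276, E = 276/4 = 69
(65 - 69)^2 / 69 = 16 / 69 = 16/69 ≈ 0.231884
(81 - 69)^2 / 69 = 144 / 69 = 48/23 ≈ 2.086957
(62 - 69)^2 / 69 = 49 / 69 = 49/69 ≈ 0.710145
(68 - 69)^2 / 69 = 1 / 69 = 1/69 ≈ 0.014493
chi2 = 70/23 ≈ 3.043478

3.0435


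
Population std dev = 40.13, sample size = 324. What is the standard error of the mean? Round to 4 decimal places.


SE = sigma / sqrt(n)
sqrt(324) = 18
SE = 40.13 / 18 = 4013/1800 ≈ 2.229444

2.2294


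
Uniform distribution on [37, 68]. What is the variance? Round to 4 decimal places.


Var = (b-a)^2 / 12
(b-a)^2 = (68 - 37)^2 = 961
Var = 961/12 ≈ 80.083333

80.0833


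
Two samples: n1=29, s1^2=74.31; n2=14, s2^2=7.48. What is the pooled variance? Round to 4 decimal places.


sp^2 = ((n1-1)*s1^2 + (n2-1)*s2^2)/(n1+n2-2)
(n1-1)*s1^2 = 28 * 74.31 = 2080.68
(n2-1)*s2^2 = 13 * 7.48 = 97.24
numerator = 2080.68 + 97.24 = 2177.92
n1+n2-2 = 41
sp^2 = 2177.92 / 41 = 53.12

53.1200


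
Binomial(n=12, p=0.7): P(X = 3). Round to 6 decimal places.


P = C(n,k) * p^k * (1-p)^(n-k)
C(12,3) = 220
p^k = 0.7^3 = 0.343
(1-p)^(n-k) = 0.3^9 = 0.000019683
P = 220 * 0.343 * 0.000019683 ≈ 0.001485

0.001485


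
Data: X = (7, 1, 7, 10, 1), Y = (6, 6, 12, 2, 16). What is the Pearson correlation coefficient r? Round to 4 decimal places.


r = sum((xi-xbar)(yi-ybar)) / sqrt(sum((xi-xbar)^2) * sum((yi-ybar)^2))
n = 5, xbar = 26/5 = 5.2, ybar = 42/5 = 8.4
Sxy = sum((xi-xbar)(yi-ybar)) = -50.4
Sxx = sum((xi-xbar)^2) = 64.8
Syy = sum((yi-ybar)^2) = 123.2
sqrt(Sxx*Syy) ≈ 89.349650
r = Sxy / sqrt(Sxx*Syy) = -50.4 / 89.349650 ≈ -0.564076

-0.5641


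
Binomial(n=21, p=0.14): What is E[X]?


E[X] = n*p = 21 * 0.14 = 2.94

2.94


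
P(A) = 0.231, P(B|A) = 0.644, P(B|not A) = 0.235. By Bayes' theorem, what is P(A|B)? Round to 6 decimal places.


P(A|B) = P(B|A)*P(A) / P(B), P(B) = P(B|A)*P(A) + P(B|not A)*P(not A)
P(B|A)*P(A) = 0.644 * 0.231 = 0.148764
P(B|not A)*P(not A) = 0.235 * 0.769 = 0.180715
P(B) = 0.148764 + 0.180715 = 0.329479
P(A|B) = 0.148764 / 0.329479 ≈ 0.45151284

0.451513


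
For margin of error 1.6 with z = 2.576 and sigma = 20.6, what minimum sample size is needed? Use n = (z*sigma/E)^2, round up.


z*sigma/E = 2.576 * 20.6 / 1.6 = 33.166
(z*sigma/E)^2 = 1099.983556
round up: n = 1100

1100


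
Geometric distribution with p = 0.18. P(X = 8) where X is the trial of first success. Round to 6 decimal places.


P = (1-p)^(k-1) * p
(1-p)^(k-1) = 0.82^7 ≈ 0.2492855
P = 0.2492855 * 0.18 ≈ 0.04487138

0.044871


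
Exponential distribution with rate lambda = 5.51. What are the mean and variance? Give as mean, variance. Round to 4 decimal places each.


mean = 1/lam, var = 1/lam^2
mean = 1 / 5.51 = 100/551 ≈ 0.181488
lam^2 = 5.51^2 = 30.3601
var = 1 / 30.3601 ≈ 0.032938

0.1815, 0.0329


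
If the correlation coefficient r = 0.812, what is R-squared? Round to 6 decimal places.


R^2 = r^2 = (0.812)^2 = 0.659344

0.659344


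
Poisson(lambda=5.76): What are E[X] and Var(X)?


E[X] = Var(X) = lambda = 5.76

5.76, 5.76


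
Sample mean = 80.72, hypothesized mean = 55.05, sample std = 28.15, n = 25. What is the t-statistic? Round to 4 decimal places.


t = (xbar - mu0) / (s/sqrt(n))
xbar - mu0 = 80.72 - 55.05 = 25.67
sqrt(25) = 5
s/sqrt(n) = 28.15 / 5 = 5.63
t = 25.67 / 5.63 = 2567/563 ≈ 4.559503

4.5595


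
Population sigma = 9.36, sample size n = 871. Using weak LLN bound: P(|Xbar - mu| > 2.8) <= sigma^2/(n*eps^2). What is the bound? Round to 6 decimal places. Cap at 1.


bound = min(1, sigma^2/(n*eps^2))
sigma^2 = 9.36^2 = 87.6096
n*eps^2 = 871 * 2.8^2 = 871 * 7.84 = 6828.64
sigma^2/(n*eps^2) = 87.6096 / 6828.64 ≈ 0.01282973

0.012830


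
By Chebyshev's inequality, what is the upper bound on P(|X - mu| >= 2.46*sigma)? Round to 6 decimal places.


P <= 1/k^2
k^2 = 2.46^2 = 6.0516
1/k^2 = 1 / 6.0516 ≈ 0.16524555

0.165246


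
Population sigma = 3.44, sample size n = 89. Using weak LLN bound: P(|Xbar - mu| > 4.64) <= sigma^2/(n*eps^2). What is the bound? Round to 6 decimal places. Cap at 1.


bound = min(1, sigma^2/(n*eps^2))
sigma^2 = 3.44^2 = 11.8336
n*eps^2 = 89 * 4.64^2 = 89 * 21.5296 = 1916.1344
sigma^2/(n*eps^2) = 11.8336 / 1916.1344 ≈ 0.00617577

0.006176


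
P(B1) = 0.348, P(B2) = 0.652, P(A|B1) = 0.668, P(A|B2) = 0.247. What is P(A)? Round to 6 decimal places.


P(A) = P(A|B1)*P(B1) + P(A|B2)*P(B2)
P(A|B1)*P(B1) = 0.668 * 0.348 = 0.232464
P(A|B2)*P(B2) = 0.247 * 0.652 = 0.161044
P(A) = 0.232464 + 0.161044 = 0.393508

0.393508


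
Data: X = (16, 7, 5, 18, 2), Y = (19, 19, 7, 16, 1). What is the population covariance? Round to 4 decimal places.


Cov = (1/n)*sum((xi-xbar)(yi-ybar))
n = 5, xbar = 48/5 = 9.6, ybar = 62/5 = 12.4
sum((xi-xbar)(yi-ybar)) = 166.8
Cov = 166.8 / 5 = 33.36

33.3600


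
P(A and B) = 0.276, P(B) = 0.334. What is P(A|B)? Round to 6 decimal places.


P(A|B) = P(A and B) / P(B) = 0.276 / 0.334 = 138/167 ≈ 0.82634731

0.826347


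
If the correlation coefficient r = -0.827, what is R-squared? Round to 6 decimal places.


R^2 = r^2 = (-0.827)^2 = 0.683929

0.683929


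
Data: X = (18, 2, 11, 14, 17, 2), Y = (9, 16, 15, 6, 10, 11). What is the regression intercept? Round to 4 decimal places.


a = ybar - b*xbar, where b = sum((xi-xbar)(yi-ybar)) / sum((xi-xbar)^2)
n = 6, xbar = 64/6 = 32/3 ≈ 10.666667, ybar = 67/6 ≈ 11.166667
Sxy = sum((xi-xbar)(yi-ybar)) = -239/3 ≈ -79.666667
Sxx = sum((xi-xbar)^2) = 766/3 ≈ 255.333333
b = Sxy / Sxx = -239/766 ≈ -0.312010
a = 11.166667 - (-0.312010) * 10.666667 = 11103/766 ≈ 14.494778

14.4948


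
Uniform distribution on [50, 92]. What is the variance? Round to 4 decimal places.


Var = (b-a)^2 / 12
(b-a)^2 = (92 - 50)^2 = 1764
Var = 1764/12 = 147

147.0000


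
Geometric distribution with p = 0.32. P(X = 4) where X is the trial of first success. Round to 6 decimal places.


P = (1-p)^(k-1) * p
(1-p)^(k-1) = 0.68^3 = 0.314432
P = 0.314432 * 0.32 ≈ 0.1006182

0.100618


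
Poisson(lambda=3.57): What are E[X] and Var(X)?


E[X] = Var(X) = lambda = 3.57

3.57, 3.57


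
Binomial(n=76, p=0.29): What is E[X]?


E[X] = n*p = 76 * 0.29 = 22.04

22.04


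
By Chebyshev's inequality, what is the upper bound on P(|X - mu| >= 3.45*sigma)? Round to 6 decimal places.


P <= 1/k^2
k^2 = 3.45^2 = 11.9025
1/k^2 = 1 / 11.9025 = 400/4761 ≈ 0.08401596

0.084016


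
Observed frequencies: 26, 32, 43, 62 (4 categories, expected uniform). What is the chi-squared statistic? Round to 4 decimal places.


chi2 = sum((O-E)^2/E), E = total/4
total = 163, E = 163/4 = 40.75
(26 - 40.75)^2 / 40.75 = 217.5625 / 40.75 = 3481/652 ≈ 5.338957
(32 - 40.75)^2 / 40.75 = 76.5625 / 40.75 = 1225/652 ≈ 1.878834
(43 - 40.75)^2 / 40.75 = 5.0625 / 40.75 = 81/652 ≈ 0.124233
(62 - 40.75)^2 / 40.75 = 451.5625 / 40.75 = 7225/652 ≈ 11.081288
chi2 = 3003/163 ≈ 18.423313

18.4233


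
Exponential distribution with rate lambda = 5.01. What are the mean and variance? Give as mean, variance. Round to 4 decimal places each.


mean = 1/lam, var = 1/lam^2
mean = 1 / 5.01 = 100/501 ≈ 0.199601
lam^2 = 5.01^2 = 25.1001
var = 1 / 25.1001 ≈ 0.039840

0.1996, 0.0398


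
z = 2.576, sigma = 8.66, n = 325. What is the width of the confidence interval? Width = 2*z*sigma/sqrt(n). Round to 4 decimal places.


width = 2*z*sigma/sqrt(n)
2*z*sigma = 2 * 2.576 * 8.66 = 44.61632
sqrt(325) ≈ 18.027756
width = 44.61632 / 18.027756 ≈ 2.474868

2.4749


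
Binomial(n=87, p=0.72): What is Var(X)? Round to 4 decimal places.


Var = n*p*(1-p) = 87 * 0.72 * 0.28 = 17.5392

17.5392


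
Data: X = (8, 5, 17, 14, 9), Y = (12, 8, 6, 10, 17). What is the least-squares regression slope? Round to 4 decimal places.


b = sum((xi-xbar)(yi-ybar)) / sum((xi-xbar)^2)
n = 5, xbar = 53/5 = 10.6, ybar = 53/5 = 10.6
Sxy = sum((xi-xbar)(yi-ybar)) = -30.8
Sxx = sum((xi-xbar)^2) = 93.2
b = Sxy / Sxx = -77/233 ≈ -0.330472

-0.3305


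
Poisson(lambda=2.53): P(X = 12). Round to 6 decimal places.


P = e^(-lam) * lam^k / k!
e^(-2.53) ≈ 0.07965902
lam^k = 2.53^12 ≈ 68777.479183
k! = 12! = 479001600
P = 0.07965902 * 68777.479183 / 479001600 ≈ 0.000011

0.000011


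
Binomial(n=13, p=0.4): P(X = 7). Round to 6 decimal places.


P = C(n,k) * p^k * (1-p)^(n-k)
C(13,7) = 1716
p^k = 0.4^7 = 0.0016384
(1-p)^(n-k) = 0.6^6 = 0.046656
P = 1716 * 0.0016384 * 0.046656 ≈ 0.131173

0.131173


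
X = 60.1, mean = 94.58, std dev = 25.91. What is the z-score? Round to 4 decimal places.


z = (X - mu) / sigma
X - mu = 60.1 - 94.58 = -34.48
z = -34.48 / 25.91 = -3448/2591 ≈ -1.330760

-1.3308


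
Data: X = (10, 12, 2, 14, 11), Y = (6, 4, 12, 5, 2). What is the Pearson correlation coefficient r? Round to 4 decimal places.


r = sum((xi-xbar)(yi-ybar)) / sqrt(sum((xi-xbar)^2) * sum((yi-ybar)^2))
n = 5, xbar = 49/5 = 9.8, ybar = 29/5 = 5.8
Sxy = sum((xi-xbar)(yi-ybar)) = -60.2
Sxx = sum((xi-xbar)^2) = 84.8
Syy = sum((yi-ybar)^2) = 56.8
sqrt(Sxx*Syy) ≈ 69.402017
r = Sxy / sqrt(Sxx*Syy) = -60.2 / 69.402017 ≈ -0.867410

-0.8674


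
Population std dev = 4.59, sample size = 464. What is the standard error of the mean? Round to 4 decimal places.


SE = sigma / sqrt(n)
sqrt(464) ≈ 21.540659
SE = 4.59 / 21.540659 ≈ 0.213085

0.2131


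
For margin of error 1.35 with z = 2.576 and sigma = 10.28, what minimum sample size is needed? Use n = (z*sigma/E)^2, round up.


z*sigma/E = 2.576 * 10.28 / 1.35 ≈ 19.615763
(z*sigma/E)^2 ≈ 384.778157
round up: n = 385

385


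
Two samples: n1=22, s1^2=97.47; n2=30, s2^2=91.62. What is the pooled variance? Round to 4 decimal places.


sp^2 = ((n1-1)*s1^2 + (n2-1)*s2^2)/(n1+n2-2)
(n1-1)*s1^2 = 21 * 97.47 = 2046.87
(n2-1)*s2^2 = 29 * 91.62 = 2656.98
numerator = 2046.87 + 2656.98 = 4703.85
n1+n2-2 = 50
sp^2 = 4703.85 / 50 = 94.077

94.0770


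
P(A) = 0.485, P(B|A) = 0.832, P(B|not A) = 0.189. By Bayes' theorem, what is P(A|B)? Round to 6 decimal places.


P(A|B) = P(B|A)*P(A) / P(B), P(B) = P(B|A)*P(A) + P(B|not A)*P(not A)
P(B|A)*P(A) = 0.832 * 0.485 = 0.40352
P(B|not A)*P(not A) = 0.189 * 0.515 = 0.097335
P(B) = 0.40352 + 0.097335 = 0.500855
P(A|B) = 0.40352 / 0.500855 ≈ 0.80566232

0.805662


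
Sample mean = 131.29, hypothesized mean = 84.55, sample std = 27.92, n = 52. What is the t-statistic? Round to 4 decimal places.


t = (xbar - mu0) / (s/sqrt(n))
xbar - mu0 = 131.29 - 84.55 = 46.74
sqrt(52) ≈ 7.21110255
s/sqrt(n) = 27.92 / 7.21110255 ≈ 3.87180737
t = 46.74 / 3.87180737 ≈ 12.071882

12.0719


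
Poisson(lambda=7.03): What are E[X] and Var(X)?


E[X] = Var(X) = lambda = 7.03

7.03, 7.03


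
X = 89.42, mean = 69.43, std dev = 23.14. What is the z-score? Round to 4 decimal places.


z = (X - mu) / sigma
X - mu = 89.42 - 69.43 = 19.99
z = 19.99 / 23.14 = 1999/2314 ≈ 0.863872

0.8639


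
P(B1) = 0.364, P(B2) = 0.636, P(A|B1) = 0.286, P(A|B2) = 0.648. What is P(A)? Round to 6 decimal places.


P(A) = P(A|B1)*P(B1) + P(A|B2)*P(B2)
P(A|B1)*P(B1) = 0.286 * 0.364 = 0.104104
P(A|B2)*P(B2) = 0.648 * 0.636 = 0.412128
P(A) = 0.104104 + 0.412128 = 0.516232

0.516232


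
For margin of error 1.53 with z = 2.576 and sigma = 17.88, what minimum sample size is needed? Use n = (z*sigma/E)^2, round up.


z*sigma/E = 2.576 * 17.88 / 1.53 = 191912/6375 ≈ 30.103843
(z*sigma/E)^2 ≈ 906.241372
round up: n = 907

907


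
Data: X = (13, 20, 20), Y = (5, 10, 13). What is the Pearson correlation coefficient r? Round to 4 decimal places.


r = sum((xi-xbar)(yi-ybar)) / sqrt(sum((xi-xbar)^2) * sum((yi-ybar)^2))
n = 3, xbar = 53/3 ≈ 17.666667, ybar = 28/3 ≈ 9.333333
Sxy = sum((xi-xbar)(yi-ybar)) = 91/3 ≈ 30.333333
Sxx = sum((xi-xbar)^2) = 98/3 ≈ 32.666667
Syy = sum((yi-ybar)^2) = 98/3 ≈ 32.666667
sqrt(Sxx*Syy) = 98/3 ≈ 32.666667
r = Sxy / sqrt(Sxx*Syy) = 30.333333 / 32.666667 = 13/14 ≈ 0.928571

0.9286


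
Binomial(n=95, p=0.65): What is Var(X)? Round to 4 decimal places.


Var = n*p*(1-p) = 95 * 0.65 * 0.35 = 21.6125

21.6125


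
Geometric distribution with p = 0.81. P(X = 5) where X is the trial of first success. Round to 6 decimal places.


P = (1-p)^(k-1) * p
(1-p)^(k-1) = 0.19^4 = 0.00130321
P = 0.00130321 * 0.81 ≈ 0.001055600

0.001056


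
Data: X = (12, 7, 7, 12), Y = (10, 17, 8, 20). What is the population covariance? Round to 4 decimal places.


Cov = (1/n)*sum((xi-xbar)(yi-ybar))
n = 4, xbar = 38/4 = 9.5, ybar = 55/4 = 13.75
sum((xi-xbar)(yi-ybar)) = 12.5
Cov = 12.5 / 4 = 3.125

3.1250


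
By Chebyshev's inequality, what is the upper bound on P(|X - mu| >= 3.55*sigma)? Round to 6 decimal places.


P <= 1/k^2
k^2 = 3.55^2 = 12.6025
1/k^2 = 1 / 12.6025 = 400/5041 ≈ 0.07934934

0.079349


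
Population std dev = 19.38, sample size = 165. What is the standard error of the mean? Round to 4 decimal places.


SE = sigma / sqrt(n)
sqrt(165) ≈ 12.845233
SE = 19.38 / 12.845233 ≈ 1.508731

1.5087


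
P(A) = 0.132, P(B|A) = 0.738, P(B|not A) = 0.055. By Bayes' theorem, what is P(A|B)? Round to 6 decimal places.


P(A|B) = P(B|A)*P(A) / P(B), P(B) = P(B|A)*P(A) + P(B|not A)*P(not A)
P(B|A)*P(A) = 0.738 * 0.132 = 0.097416
P(B|not A)*P(not A) = 0.055 * 0.868 = 0.04774
P(B) = 0.097416 + 0.04774 = 0.145156
P(A|B) = 0.097416 / 0.145156 = 2214/3299 ≈ 0.67111246

0.671112


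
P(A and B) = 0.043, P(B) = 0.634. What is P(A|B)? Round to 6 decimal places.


P(A|B) = P(A and B) / P(B) = 0.043 / 0.634 = 43/634 ≈ 0.06782334

0.067823


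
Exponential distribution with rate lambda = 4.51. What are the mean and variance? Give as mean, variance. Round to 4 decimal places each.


mean = 1/lam, var = 1/lam^2
mean = 1 / 4.51 = 100/451 ≈ 0.221729
lam^2 = 4.51^2 = 20.3401
var = 1 / 20.3401 ≈ 0.049164

0.2217, 0.0492


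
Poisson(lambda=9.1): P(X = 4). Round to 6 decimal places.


P = e^(-lam) * lam^k / k!
e^(-9.1) ≈ 0.0001116658
lam^k = 9.1^4 = 6857.4961
k! = 4! = 24
P = 0.0001116658 * 6857.4961 / 24 ≈ 0.031906

0.031906


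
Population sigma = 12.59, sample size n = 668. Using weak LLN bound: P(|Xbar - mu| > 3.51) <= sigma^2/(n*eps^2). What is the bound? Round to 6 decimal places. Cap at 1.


bound = min(1, sigma^2/(n*eps^2))
sigma^2 = 12.59^2 = 158.5081
n*eps^2 = 668 * 3.51^2 = 668 * 12.3201 = 8229.8268
sigma^2/(n*eps^2) = 158.5081 / 8229.8268 ≈ 0.01926020

0.019260


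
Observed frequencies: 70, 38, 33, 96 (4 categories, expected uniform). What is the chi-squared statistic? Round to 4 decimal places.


chi2 = sum((O-E)^2/E), E = total/4
total = 237, E = 237/4 = 59.25
(70 - 59.25)^2 / 59.25 = 115.5625 / 59.25 = 1849/948 ≈ 1.950422
(38 - 59.25)^2 / 59.25 = 451.5625 / 59.25 = 7225/948 ≈ 7.621308
(33 - 59.25)^2 / 59.25 = 689.0625 / 59.25 = 3675/316 ≈ 11.629747
(96 - 59.25)^2 / 59.25 = 1350.5625 / 59.25 = 7203/316 ≈ 22.794304
chi2 = 10427/237 ≈ 43.995781

43.9958


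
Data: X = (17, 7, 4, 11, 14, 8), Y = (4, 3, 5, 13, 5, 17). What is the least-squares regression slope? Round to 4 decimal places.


b = sum((xi-xbar)(yi-ybar)) / sum((xi-xbar)^2)
n = 6, xbar = 61/6 ≈ 10.166667, ybar = 47/6 ≈ 7.833333
Sxy = sum((xi-xbar)(yi-ybar)) = -119/6 ≈ -19.833333
Sxx = sum((xi-xbar)^2) = 689/6 ≈ 114.833333
b = Sxy / Sxx = -119/689 ≈ -0.172714

-0.1727


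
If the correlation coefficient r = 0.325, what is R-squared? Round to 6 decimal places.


R^2 = r^2 = (0.325)^2 = 0.105625

0.105625


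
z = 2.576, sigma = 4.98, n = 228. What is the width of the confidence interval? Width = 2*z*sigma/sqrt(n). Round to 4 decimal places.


width = 2*z*sigma/sqrt(n)
2*z*sigma = 2 * 2.576 * 4.98 = 25.65696
sqrt(228) ≈ 15.099669
width = 25.65696 / 15.099669 ≈ 1.699174

1.6992


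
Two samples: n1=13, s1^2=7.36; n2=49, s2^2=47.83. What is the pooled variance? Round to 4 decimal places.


sp^2 = ((n1-1)*s1^2 + (n2-1)*s2^2)/(n1+n2-2)
(n1-1)*s1^2 = 12 * 7.36 = 88.32
(n2-1)*s2^2 = 48 * 47.83 = 2295.84
numerator = 88.32 + 2295.84 = 2384.16
n1+n2-2 = 60
sp^2 = 2384.16 / 60 = 39.736

39.7360


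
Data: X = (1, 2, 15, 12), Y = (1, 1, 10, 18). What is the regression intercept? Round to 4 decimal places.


a = ybar - b*xbar, where b = sum((xi-xbar)(yi-ybar)) / sum((xi-xbar)^2)
n = 4, xbar = 30/4 = 7.5, ybar = 30/4 = 7.5
Sxy = sum((xi-xbar)(yi-ybar)) = 144
Sxx = sum((xi-xbar)^2) = 149
b = Sxy / Sxx = 144/149 ≈ 0.966443
a = 7.5 - 0.966443 * 7.5 = 75/298 ≈ 0.251678

0.2517


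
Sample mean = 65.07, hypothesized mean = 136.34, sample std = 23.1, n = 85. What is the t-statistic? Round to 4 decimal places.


t = (xbar - mu0) / (s/sqrt(n))
xbar - mu0 = 65.07 - 136.34 = -71.27
sqrt(85) ≈ 9.21954446
s/sqrt(n) = 23.1 / 9.21954446 ≈ 2.50554679
t = -71.27 / 2.50554679 ≈ -28.444889

-28.4449


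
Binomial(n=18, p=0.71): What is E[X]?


E[X] = n*p = 18 * 0.71 = 12.78

12.78


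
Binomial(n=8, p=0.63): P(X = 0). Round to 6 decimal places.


P = C(n,k) * p^k * (1-p)^(n-k)
C(8,0) = 1
p^k = 0.63^0 = 1
(1-p)^(n-k) = 0.37^8 ≈ 0.0003512479
P = 1 * 1 * 0.0003512479 ≈ 0.000351

0.000351


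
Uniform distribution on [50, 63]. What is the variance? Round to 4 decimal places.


Var = (b-a)^2 / 12
(b-a)^2 = (63 - 50)^2 = 169
Var = 169/12 ≈ 14.083333

14.0833


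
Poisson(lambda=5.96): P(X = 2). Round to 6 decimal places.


P = e^(-lam) * lam^k / k!
e^(-5.96) ≈ 0.002579912
lam^k = 5.96^2 = 35.5216
k! = 2! = 2
P = 0.002579912 * 35.5216 / 2 ≈ 0.045821

0.045821


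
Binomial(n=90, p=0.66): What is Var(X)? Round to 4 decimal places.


Var = n*p*(1-p) = 90 * 0.66 * 0.34 = 20.196

20.1960


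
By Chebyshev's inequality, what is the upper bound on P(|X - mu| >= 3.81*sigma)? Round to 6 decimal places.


P <= 1/k^2
k^2 = 3.81^2 = 14.5161
1/k^2 = 1 / 14.5161 ≈ 0.06888903

0.068889


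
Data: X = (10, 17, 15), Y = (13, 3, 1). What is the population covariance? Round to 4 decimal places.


Cov = (1/n)*sum((xi-xbar)(yi-ybar))
n = 3, xbar = 42/3 = 14, ybar = 17/3 ≈ 5.666667
sum((xi-xbar)(yi-ybar)) = -42
Cov = -42 / 3 = -14

-14.0000


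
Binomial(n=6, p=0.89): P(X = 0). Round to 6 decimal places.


P = C(n,k) * p^k * (1-p)^(n-k)
C(6,0) = 1
p^k = 0.89^0 = 1
(1-p)^(n-k) = 0.11^6 = 0.000001771561
P = 1 * 1 * 0.000001771561 ≈ 0.000002

0.000002


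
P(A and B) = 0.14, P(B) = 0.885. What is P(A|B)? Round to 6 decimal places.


P(A|B) = P(A and B) / P(B) = 0.14 / 0.885 = 28/177 ≈ 0.15819209

0.158192


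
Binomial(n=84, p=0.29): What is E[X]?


E[X] = n*p = 84 * 0.29 = 24.36

24.36


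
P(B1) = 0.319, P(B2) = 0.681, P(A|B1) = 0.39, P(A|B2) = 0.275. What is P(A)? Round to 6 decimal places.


P(A) = P(A|B1)*P(B1) + P(A|B2)*P(B2)
P(A|B1)*P(B1) = 0.39 * 0.319 = 0.12441
P(A|B2)*P(B2) = 0.275 * 0.681 = 0.187275
P(A) = 0.12441 + 0.187275 = 0.311685

0.311685


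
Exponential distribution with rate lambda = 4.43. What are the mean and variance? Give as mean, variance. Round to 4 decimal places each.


mean = 1/lam, var = 1/lam^2
mean = 1 / 4.43 = 100/443 ≈ 0.225734
lam^2 = 4.43^2 = 19.6249
var = 1 / 19.6249 ≈ 0.050956

0.2257, 0.0510


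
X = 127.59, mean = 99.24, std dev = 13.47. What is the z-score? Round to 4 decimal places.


z = (X - mu) / sigma
X - mu = 127.59 - 99.24 = 28.35
z = 28.35 / 13.47 = 945/449 ≈ 2.104677

2.1047


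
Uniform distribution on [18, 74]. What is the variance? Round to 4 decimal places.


Var = (b-a)^2 / 12
(b-a)^2 = (74 - 18)^2 = 3136
Var = 3136/12 ≈ 261.333333

261.3333


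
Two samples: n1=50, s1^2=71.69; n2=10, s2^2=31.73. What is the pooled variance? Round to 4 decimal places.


sp^2 = ((n1-1)*s1^2 + (n2-1)*s2^2)/(n1+n2-2)
(n1-1)*s1^2 = 49 * 71.69 = 3512.81
(n2-1)*s2^2 = 9 * 31.73 = 285.57
numerator = 3512.81 + 285.57 = 3798.38
n1+n2-2 = 58
sp^2 = 3798.38 / 58 = 189919/2900 ≈ 65.489310

65.4893


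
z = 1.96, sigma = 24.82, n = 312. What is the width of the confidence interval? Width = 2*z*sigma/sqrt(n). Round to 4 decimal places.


width = 2*z*sigma/sqrt(n)
2*z*sigma = 2 * 1.96 * 24.82 = 97.2944
sqrt(312) ≈ 17.663522
width = 97.2944 / 17.663522 ≈ 5.508211

5.5082


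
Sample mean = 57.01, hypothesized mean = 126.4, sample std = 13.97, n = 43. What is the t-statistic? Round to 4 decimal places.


t = (xbar - mu0) / (s/sqrt(n))
xbar - mu0 = 57.01 - 126.4 = -69.39
sqrt(43) ≈ 6.55743852
s/sqrt(n) = 13.97 / 6.55743852 ≈ 2.13040503
t = -69.39 / 2.13040503 ≈ -32.571271

-32.5713


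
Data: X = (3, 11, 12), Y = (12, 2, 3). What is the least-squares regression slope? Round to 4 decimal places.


b = sum((xi-xbar)(yi-ybar)) / sum((xi-xbar)^2)
n = 3, xbar = 26/3 ≈ 8.666667, ybar = 17/3 ≈ 5.666667
Sxy = sum((xi-xbar)(yi-ybar)) = -160/3 ≈ -53.333333
Sxx = sum((xi-xbar)^2) = 146/3 ≈ 48.666667
b = Sxy / Sxx = -80/73 ≈ -1.095890

-1.0959


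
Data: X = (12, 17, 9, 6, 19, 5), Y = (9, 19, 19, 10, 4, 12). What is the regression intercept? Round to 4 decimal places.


a = ybar - b*xbar, where b = sum((xi-xbar)(yi-ybar)) / sum((xi-xbar)^2)
n = 6, xbar = 68/6 = 34/3 ≈ 11.333333, ybar = 73/6 ≈ 12.166667
Sxy = sum((xi-xbar)(yi-ybar)) = -88/3 ≈ -29.333333
Sxx = sum((xi-xbar)^2) = 496/3 ≈ 165.333333
b = Sxy / Sxx = -11/62 ≈ -0.177419
a = 12.166667 - (-0.177419) * 11.333333 = 879/62 ≈ 14.177419

14.1774


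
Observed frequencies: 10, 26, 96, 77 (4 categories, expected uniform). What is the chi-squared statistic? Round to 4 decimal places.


chi2 = sum((O-E)^2/E), E = total/4
total = 209, E = 209/4 = 52.25
(10 - 52.25)^2 / 52.25 = 1785.0625 / 52.25 = 28561/836 ≈ 34.163876
(26 - 52.25)^2 / 52.25 = 689.0625 / 52.25 = 11025/836 ≈ 13.187799
(96 - 52.25)^2 / 52.25 = 1914.0625 / 52.25 = 30625/836 ≈ 36.632775
(77 - 52.25)^2 / 52.25 = 612.5625 / 52.25 = 891/76 ≈ 11.723684
chi2 = 20003/209 ≈ 95.708134

95.7081


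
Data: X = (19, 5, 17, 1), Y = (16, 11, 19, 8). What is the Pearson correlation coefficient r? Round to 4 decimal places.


r = sum((xi-xbar)(yi-ybar)) / sqrt(sum((xi-xbar)^2) * sum((yi-ybar)^2))
n = 4, xbar = 42/4 = 10.5, ybar = 54/4 = 13.5
Sxy = sum((xi-xbar)(yi-ybar)) = 123
Sxx = sum((xi-xbar)^2) = 235
Syy = sum((yi-ybar)^2) = 73
sqrt(Sxx*Syy) ≈ 130.977097
r = Sxy / sqrt(Sxx*Syy) = 123 / 130.977097 ≈ 0.939095

0.9391


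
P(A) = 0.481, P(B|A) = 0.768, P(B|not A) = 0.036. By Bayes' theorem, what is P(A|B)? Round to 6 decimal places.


P(A|B) = P(B|A)*P(A) / P(B), P(B) = P(B|A)*P(A) + P(B|not A)*P(not A)
P(B|A)*P(A) = 0.768 * 0.481 = 0.369408
P(B|not A)*P(not A) = 0.036 * 0.519 = 0.018684
P(B) = 0.369408 + 0.018684 = 0.388092
P(A|B) = 0.369408 / 0.388092 ≈ 0.95185678

0.951857


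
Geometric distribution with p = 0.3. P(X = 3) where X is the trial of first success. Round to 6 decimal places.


P = (1-p)^(k-1) * p
(1-p)^(k-1) = 0.7^2 = 0.49
P = 0.49 * 0.3 = 0.147

0.147000


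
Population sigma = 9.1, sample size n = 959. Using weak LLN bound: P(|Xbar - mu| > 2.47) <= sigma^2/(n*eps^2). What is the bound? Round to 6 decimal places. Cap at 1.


bound = min(1, sigma^2/(n*eps^2))
sigma^2 = 9.1^2 = 82.81
n*eps^2 = 959 * 2.47^2 = 959 * 6.1009 = 5850.7631
sigma^2/(n*eps^2) = 82.81 / 5850.7631 ≈ 0.01415371

0.014154


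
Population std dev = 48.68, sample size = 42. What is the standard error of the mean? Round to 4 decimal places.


SE = sigma / sqrt(n)
sqrt(42) ≈ 6.480741
SE = 48.68 / 6.480741 ≈ 7.511487

7.5115


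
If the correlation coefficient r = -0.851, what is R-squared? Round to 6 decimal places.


R^2 = r^2 = (-0.851)^2 = 0.724201

0.724201


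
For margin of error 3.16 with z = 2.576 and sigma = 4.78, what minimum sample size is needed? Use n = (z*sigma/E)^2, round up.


z*sigma/E = 2.576 * 4.78 / 3.16 = 38479/9875 ≈ 3.896608
(z*sigma/E)^2 ≈ 15.183551
round up: n = 16

16


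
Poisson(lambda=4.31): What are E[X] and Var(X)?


E[X] = Var(X) = lambda = 4.31

4.31, 4.31


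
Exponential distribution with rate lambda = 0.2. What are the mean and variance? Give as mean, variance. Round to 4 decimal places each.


mean = 1/lam, var = 1/lam^2
mean = 1 / 0.2 = 5
lam^2 = 0.2^2 = 0.04
var = 1 / 0.04 = 25

5.0000, 25.0000


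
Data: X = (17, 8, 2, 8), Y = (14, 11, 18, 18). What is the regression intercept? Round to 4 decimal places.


a = ybar - b*xbar, where b = sum((xi-xbar)(yi-ybar)) / sum((xi-xbar)^2)
n = 4, xbar = 35/4 = 8.75, ybar = 61/4 = 15.25
Sxy = sum((xi-xbar)(yi-ybar)) = -27.75
Sxx = sum((xi-xbar)^2) = 114.75
b = Sxy / Sxx = -37/153 ≈ -0.241830
a = 15.25 - (-0.241830) * 8.75 = 2657/153 ≈ 17.366013

17.3660


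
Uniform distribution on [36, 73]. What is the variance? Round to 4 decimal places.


Var = (b-a)^2 / 12
(b-a)^2 = (73 - 36)^2 = 1369
Var = 1369/12 ≈ 114.083333

114.0833


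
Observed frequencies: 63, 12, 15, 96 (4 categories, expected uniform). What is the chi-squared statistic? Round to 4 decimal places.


chi2 = sum((O-E)^2/E), E = total/4
total = 186, E = 186/4 = 46.5
(63 - 46.5)^2 / 46.5 = 272.25 / 46.5 = 363/62 ≈ 5.854839
(12 - 46.5)^2 / 46.5 = 1190.25 / 46.5 = 1587/62 ≈ 25.596774
(15 - 46.5)^2 / 46.5 = 992.25 / 46.5 = 1323/62 ≈ 21.338710
(96 - 46.5)^2 / 46.5 = 2450.25 / 46.5 = 3267/62 ≈ 52.693548
chi2 = 3270/31 ≈ 105.483871

105.4839


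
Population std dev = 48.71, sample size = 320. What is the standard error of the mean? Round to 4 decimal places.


SE = sigma / sqrt(n)
sqrt(320) ≈ 17.888544
SE = 48.71 / 17.888544 ≈ 2.722972

2.7230


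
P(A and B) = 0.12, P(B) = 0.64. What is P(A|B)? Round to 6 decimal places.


P(A|B) = P(A and B) / P(B) = 0.12 / 0.64 = 0.1875

0.187500


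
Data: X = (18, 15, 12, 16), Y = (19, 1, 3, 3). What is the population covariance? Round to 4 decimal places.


Cov = (1/n)*sum((xi-xbar)(yi-ybar))
n = 4, xbar = 61/4 = 15.25, ybar = 26/4 = 6.5
sum((xi-xbar)(yi-ybar)) = 44.5
Cov = 44.5 / 4 = 11.125

11.1250


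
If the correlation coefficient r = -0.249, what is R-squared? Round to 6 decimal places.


R^2 = r^2 = (-0.249)^2 = 0.062001

0.062001


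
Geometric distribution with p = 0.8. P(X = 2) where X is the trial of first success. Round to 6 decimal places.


P = (1-p)^(k-1) * p
(1-p)^(k-1) = 0.2^1 = 0.2
P = 0.2 * 0.8 = 0.16

0.160000


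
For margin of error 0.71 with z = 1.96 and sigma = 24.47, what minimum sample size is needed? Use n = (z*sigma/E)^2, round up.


z*sigma/E = 1.96 * 24.47 / 0.71 = 119903/1775 ≈ 67.550986
(z*sigma/E)^2 ≈ 4563.135698
round up: n = 4564

4564


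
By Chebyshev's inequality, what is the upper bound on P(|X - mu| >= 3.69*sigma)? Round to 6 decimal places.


P <= 1/k^2
k^2 = 3.69^2 = 13.6161
1/k^2 = 1 / 13.6161 ≈ 0.07344247

0.073442


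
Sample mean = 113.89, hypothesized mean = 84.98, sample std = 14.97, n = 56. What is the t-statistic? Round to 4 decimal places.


t = (xbar - mu0) / (s/sqrt(n))
xbar - mu0 = 113.89 - 84.98 = 28.91
sqrt(56) ≈ 7.48331477
s/sqrt(n) = 14.97 / 7.48331477 ≈ 2.00045040
t = 28.91 / 2.00045040 ≈ 14.451745

14.4517


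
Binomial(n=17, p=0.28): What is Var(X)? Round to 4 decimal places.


Var = n*p*(1-p) = 17 * 0.28 * 0.72 = 3.4272

3.4272


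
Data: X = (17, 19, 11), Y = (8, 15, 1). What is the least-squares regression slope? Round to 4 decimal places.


b = sum((xi-xbar)(yi-ybar)) / sum((xi-xbar)^2)
n = 3, xbar = 47/3 ≈ 15.666667, ybar = 24/3 = 8
Sxy = sum((xi-xbar)(yi-ybar)) = 56
Sxx = sum((xi-xbar)^2) = 104/3 ≈ 34.666667
b = Sxy / Sxx = 21/13 ≈ 1.615385

1.6154


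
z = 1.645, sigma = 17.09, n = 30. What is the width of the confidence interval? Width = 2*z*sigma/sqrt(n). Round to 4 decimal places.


width = 2*z*sigma/sqrt(n)
2*z*sigma = 2 * 1.645 * 17.09 = 56.2261
sqrt(30) ≈ 5.477226
width = 56.2261 / 5.477226 ≈ 10.265434

10.2654


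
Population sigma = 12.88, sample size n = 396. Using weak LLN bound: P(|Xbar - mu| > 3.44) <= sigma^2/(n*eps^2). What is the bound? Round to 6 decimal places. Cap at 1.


bound = min(1, sigma^2/(n*eps^2))
sigma^2 = 12.88^2 = 165.8944
n*eps^2 = 396 * 3.44^2 = 396 * 11.8336 = 4686.1056
sigma^2/(n*eps^2) = 165.8944 / 4686.1056 ≈ 0.03540134

0.035401


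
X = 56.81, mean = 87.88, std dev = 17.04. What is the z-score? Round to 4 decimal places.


z = (X - mu) / sigma
X - mu = 56.81 - 87.88 = -31.07
z = -31.07 / 17.04 = -3107/1704 ≈ -1.823357

-1.8234


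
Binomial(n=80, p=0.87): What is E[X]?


E[X] = n*p = 80 * 0.87 = 69.6

69.6


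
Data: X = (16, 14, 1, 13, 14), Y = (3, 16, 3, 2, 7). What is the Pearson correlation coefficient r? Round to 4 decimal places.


r = sum((xi-xbar)(yi-ybar)) / sqrt(sum((xi-xbar)^2) * sum((yi-ybar)^2))
n = 5, xbar = 58/5 = 11.6, ybar = 31/5 = 6.2
Sxy = sum((xi-xbar)(yi-ybar)) = 39.4
Sxx = sum((xi-xbar)^2) = 145.2
Syy = sum((yi-ybar)^2) = 134.8
sqrt(Sxx*Syy) ≈ 139.903395
r = Sxy / sqrt(Sxx*Syy) = 39.4 / 139.903395 ≈ 0.281623

0.2816


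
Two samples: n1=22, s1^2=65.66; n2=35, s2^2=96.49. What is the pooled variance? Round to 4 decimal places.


sp^2 = ((n1-1)*s1^2 + (n2-1)*s2^2)/(n1+n2-2)
(n1-1)*s1^2 = 21 * 65.66 = 1378.86
(n2-1)*s2^2 = 34 * 96.49 = 3280.66
numerator = 1378.86 + 3280.66 = 4659.52
n1+n2-2 = 55
sp^2 = 4659.52 / 55 = 116488/1375 ≈ 84.718545

84.7185


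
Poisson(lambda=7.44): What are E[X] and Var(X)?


E[X] = Var(X) = lambda = 7.44

7.44, 7.44


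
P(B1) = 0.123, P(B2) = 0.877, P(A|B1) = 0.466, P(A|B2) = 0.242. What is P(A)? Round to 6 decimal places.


P(A) = P(A|B1)*P(B1) + P(A|B2)*P(B2)
P(A|B1)*P(B1) = 0.466 * 0.123 = 0.057318
P(A|B2)*P(B2) = 0.242 * 0.877 = 0.212234
P(A) = 0.057318 + 0.212234 = 0.269552

0.269552


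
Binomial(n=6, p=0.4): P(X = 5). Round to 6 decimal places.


P = C(n,k) * p^k * (1-p)^(n-k)
C(6,5) = 6
p^k = 0.4^5 = 0.01024
(1-p)^(n-k) = 0.6^1 = 0.6
P = 6 * 0.01024 * 0.6 = 0.036864

0.036864


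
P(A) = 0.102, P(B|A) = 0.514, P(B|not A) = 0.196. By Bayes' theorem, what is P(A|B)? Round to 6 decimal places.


P(A|B) = P(B|A)*P(A) / P(B), P(B) = P(B|A)*P(A) + P(B|not A)*P(not A)
P(B|A)*P(A) = 0.514 * 0.102 = 0.052428
P(B|not A)*P(not A) = 0.196 * 0.898 = 0.176008
P(B) = 0.052428 + 0.176008 = 0.228436
P(A|B) = 0.052428 / 0.228436 ≈ 0.22950848

0.229508


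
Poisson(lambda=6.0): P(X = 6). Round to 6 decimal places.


P = e^(-lam) * lam^k / k!
e^(-6.0) ≈ 0.002478752
lam^k = 6.0^6 = 46656
k! = 6! = 720
P = 0.002478752 * 46656 / 720 ≈ 0.160623

0.160623


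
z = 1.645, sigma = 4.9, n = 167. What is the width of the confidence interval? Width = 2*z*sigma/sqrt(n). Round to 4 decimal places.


width = 2*z*sigma/sqrt(n)
2*z*sigma = 2 * 1.645 * 4.9 = 16.121
sqrt(167) ≈ 12.922848
width = 16.121 / 12.922848 ≈ 1.247480

1.2475


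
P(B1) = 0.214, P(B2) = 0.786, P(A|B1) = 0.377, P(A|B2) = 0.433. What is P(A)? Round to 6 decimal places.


P(A) = P(A|B1)*P(B1) + P(A|B2)*P(B2)
P(A|B1)*P(B1) = 0.377 * 0.214 = 0.080678
P(A|B2)*P(B2) = 0.433 * 0.786 = 0.340338
P(A) = 0.080678 + 0.340338 = 0.421016

0.421016


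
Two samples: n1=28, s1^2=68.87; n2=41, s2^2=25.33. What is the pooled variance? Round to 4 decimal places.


sp^2 = ((n1-1)*s1^2 + (n2-1)*s2^2)/(n1+n2-2)
(n1-1)*s1^2 = 27 * 68.87 = 1859.49
(n2-1)*s2^2 = 40 * 25.33 = 1013.2
numerator = 1859.49 + 1013.2 = 2872.69
n1+n2-2 = 67
sp^2 = 2872.69 / 67 = 287269/6700 ≈ 42.875970

42.8760


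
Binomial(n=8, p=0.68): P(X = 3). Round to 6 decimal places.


P = C(n,k) * p^k * (1-p)^(n-k)
C(8,3) = 56
p^k = 0.68^3 = 0.314432
(1-p)^(n-k) = 0.32^5 ≈ 0.003355443
P = 56 * 0.314432 * 0.003355443 ≈ 0.059083

0.059083
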